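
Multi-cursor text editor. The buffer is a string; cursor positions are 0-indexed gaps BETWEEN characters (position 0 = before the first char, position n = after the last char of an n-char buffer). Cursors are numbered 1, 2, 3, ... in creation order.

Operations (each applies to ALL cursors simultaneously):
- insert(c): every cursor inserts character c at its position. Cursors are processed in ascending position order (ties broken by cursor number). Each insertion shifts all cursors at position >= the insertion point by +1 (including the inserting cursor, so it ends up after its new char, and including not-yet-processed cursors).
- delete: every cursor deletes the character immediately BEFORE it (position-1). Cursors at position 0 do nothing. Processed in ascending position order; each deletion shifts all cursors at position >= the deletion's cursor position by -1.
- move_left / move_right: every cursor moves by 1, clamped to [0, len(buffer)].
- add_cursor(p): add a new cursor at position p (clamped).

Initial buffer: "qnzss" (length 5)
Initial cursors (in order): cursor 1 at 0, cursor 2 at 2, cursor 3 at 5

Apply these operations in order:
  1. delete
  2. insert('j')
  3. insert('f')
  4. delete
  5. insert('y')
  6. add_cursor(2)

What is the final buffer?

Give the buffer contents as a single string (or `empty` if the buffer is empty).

Answer: jyqjyzsjy

Derivation:
After op 1 (delete): buffer="qzs" (len 3), cursors c1@0 c2@1 c3@3, authorship ...
After op 2 (insert('j')): buffer="jqjzsj" (len 6), cursors c1@1 c2@3 c3@6, authorship 1.2..3
After op 3 (insert('f')): buffer="jfqjfzsjf" (len 9), cursors c1@2 c2@5 c3@9, authorship 11.22..33
After op 4 (delete): buffer="jqjzsj" (len 6), cursors c1@1 c2@3 c3@6, authorship 1.2..3
After op 5 (insert('y')): buffer="jyqjyzsjy" (len 9), cursors c1@2 c2@5 c3@9, authorship 11.22..33
After op 6 (add_cursor(2)): buffer="jyqjyzsjy" (len 9), cursors c1@2 c4@2 c2@5 c3@9, authorship 11.22..33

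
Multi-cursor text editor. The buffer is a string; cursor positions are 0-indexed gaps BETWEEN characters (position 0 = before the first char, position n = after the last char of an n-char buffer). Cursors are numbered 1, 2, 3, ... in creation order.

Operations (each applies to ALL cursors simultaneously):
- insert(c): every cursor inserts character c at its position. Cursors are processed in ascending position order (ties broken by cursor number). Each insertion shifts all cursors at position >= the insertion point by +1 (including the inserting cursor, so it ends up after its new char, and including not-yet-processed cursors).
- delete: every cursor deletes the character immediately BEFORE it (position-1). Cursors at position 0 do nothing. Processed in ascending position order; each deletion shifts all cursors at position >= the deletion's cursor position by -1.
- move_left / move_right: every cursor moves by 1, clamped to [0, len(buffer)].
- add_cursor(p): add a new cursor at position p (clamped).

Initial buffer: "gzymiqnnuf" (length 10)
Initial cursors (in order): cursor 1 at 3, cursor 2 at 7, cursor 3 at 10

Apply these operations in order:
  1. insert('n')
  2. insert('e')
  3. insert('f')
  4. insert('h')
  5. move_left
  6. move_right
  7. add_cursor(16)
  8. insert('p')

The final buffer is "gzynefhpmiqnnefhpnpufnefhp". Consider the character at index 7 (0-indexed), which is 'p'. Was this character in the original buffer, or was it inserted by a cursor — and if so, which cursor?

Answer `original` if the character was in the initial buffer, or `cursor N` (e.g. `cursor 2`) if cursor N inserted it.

After op 1 (insert('n')): buffer="gzynmiqnnnufn" (len 13), cursors c1@4 c2@9 c3@13, authorship ...1....2...3
After op 2 (insert('e')): buffer="gzynemiqnnenufne" (len 16), cursors c1@5 c2@11 c3@16, authorship ...11....22...33
After op 3 (insert('f')): buffer="gzynefmiqnnefnufnef" (len 19), cursors c1@6 c2@13 c3@19, authorship ...111....222...333
After op 4 (insert('h')): buffer="gzynefhmiqnnefhnufnefh" (len 22), cursors c1@7 c2@15 c3@22, authorship ...1111....2222...3333
After op 5 (move_left): buffer="gzynefhmiqnnefhnufnefh" (len 22), cursors c1@6 c2@14 c3@21, authorship ...1111....2222...3333
After op 6 (move_right): buffer="gzynefhmiqnnefhnufnefh" (len 22), cursors c1@7 c2@15 c3@22, authorship ...1111....2222...3333
After op 7 (add_cursor(16)): buffer="gzynefhmiqnnefhnufnefh" (len 22), cursors c1@7 c2@15 c4@16 c3@22, authorship ...1111....2222...3333
After op 8 (insert('p')): buffer="gzynefhpmiqnnefhpnpufnefhp" (len 26), cursors c1@8 c2@17 c4@19 c3@26, authorship ...11111....22222.4..33333
Authorship (.=original, N=cursor N): . . . 1 1 1 1 1 . . . . 2 2 2 2 2 . 4 . . 3 3 3 3 3
Index 7: author = 1

Answer: cursor 1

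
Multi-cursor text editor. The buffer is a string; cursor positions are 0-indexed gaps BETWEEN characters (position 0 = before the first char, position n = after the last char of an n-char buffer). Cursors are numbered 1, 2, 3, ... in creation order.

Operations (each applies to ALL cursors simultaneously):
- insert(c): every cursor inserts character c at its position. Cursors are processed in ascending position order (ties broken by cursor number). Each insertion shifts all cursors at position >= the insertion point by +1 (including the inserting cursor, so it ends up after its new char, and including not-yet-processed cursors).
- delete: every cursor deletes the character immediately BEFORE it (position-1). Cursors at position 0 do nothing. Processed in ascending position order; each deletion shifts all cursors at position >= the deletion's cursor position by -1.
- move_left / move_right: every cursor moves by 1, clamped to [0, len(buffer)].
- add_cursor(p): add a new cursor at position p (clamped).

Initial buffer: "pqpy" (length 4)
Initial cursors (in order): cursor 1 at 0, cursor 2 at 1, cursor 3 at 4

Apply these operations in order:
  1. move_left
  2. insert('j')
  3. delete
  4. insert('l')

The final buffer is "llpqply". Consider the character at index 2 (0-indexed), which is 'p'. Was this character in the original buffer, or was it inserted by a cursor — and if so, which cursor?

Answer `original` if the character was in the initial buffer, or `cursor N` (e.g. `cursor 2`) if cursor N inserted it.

Answer: original

Derivation:
After op 1 (move_left): buffer="pqpy" (len 4), cursors c1@0 c2@0 c3@3, authorship ....
After op 2 (insert('j')): buffer="jjpqpjy" (len 7), cursors c1@2 c2@2 c3@6, authorship 12...3.
After op 3 (delete): buffer="pqpy" (len 4), cursors c1@0 c2@0 c3@3, authorship ....
After op 4 (insert('l')): buffer="llpqply" (len 7), cursors c1@2 c2@2 c3@6, authorship 12...3.
Authorship (.=original, N=cursor N): 1 2 . . . 3 .
Index 2: author = original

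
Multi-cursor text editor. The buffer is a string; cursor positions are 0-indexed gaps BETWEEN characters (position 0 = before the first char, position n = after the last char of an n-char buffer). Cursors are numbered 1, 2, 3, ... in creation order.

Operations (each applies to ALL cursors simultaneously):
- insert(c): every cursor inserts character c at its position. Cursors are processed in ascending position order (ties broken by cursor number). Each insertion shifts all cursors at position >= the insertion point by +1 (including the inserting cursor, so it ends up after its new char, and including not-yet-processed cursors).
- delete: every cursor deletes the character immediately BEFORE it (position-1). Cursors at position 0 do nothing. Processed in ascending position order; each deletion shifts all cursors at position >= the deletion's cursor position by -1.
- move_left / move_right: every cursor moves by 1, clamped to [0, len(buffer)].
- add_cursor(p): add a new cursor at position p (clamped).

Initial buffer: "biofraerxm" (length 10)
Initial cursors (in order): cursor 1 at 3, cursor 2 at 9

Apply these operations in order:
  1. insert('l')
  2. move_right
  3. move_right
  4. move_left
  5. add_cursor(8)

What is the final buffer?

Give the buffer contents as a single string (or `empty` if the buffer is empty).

After op 1 (insert('l')): buffer="biolfraerxlm" (len 12), cursors c1@4 c2@11, authorship ...1......2.
After op 2 (move_right): buffer="biolfraerxlm" (len 12), cursors c1@5 c2@12, authorship ...1......2.
After op 3 (move_right): buffer="biolfraerxlm" (len 12), cursors c1@6 c2@12, authorship ...1......2.
After op 4 (move_left): buffer="biolfraerxlm" (len 12), cursors c1@5 c2@11, authorship ...1......2.
After op 5 (add_cursor(8)): buffer="biolfraerxlm" (len 12), cursors c1@5 c3@8 c2@11, authorship ...1......2.

Answer: biolfraerxlm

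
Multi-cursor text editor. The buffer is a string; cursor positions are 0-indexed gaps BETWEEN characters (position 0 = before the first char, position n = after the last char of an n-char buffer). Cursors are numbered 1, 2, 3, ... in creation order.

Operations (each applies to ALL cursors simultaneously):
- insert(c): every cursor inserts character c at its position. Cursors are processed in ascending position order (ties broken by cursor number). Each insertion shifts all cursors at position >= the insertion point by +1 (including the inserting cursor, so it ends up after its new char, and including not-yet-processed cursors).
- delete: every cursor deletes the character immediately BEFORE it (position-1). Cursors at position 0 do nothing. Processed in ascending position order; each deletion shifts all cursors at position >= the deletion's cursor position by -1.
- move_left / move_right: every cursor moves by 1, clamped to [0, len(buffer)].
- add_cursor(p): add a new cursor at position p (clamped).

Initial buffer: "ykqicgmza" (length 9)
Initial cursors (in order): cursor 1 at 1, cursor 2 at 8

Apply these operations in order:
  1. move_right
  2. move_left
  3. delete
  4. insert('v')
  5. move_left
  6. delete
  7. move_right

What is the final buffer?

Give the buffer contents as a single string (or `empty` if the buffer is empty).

Answer: vkqicgva

Derivation:
After op 1 (move_right): buffer="ykqicgmza" (len 9), cursors c1@2 c2@9, authorship .........
After op 2 (move_left): buffer="ykqicgmza" (len 9), cursors c1@1 c2@8, authorship .........
After op 3 (delete): buffer="kqicgma" (len 7), cursors c1@0 c2@6, authorship .......
After op 4 (insert('v')): buffer="vkqicgmva" (len 9), cursors c1@1 c2@8, authorship 1......2.
After op 5 (move_left): buffer="vkqicgmva" (len 9), cursors c1@0 c2@7, authorship 1......2.
After op 6 (delete): buffer="vkqicgva" (len 8), cursors c1@0 c2@6, authorship 1.....2.
After op 7 (move_right): buffer="vkqicgva" (len 8), cursors c1@1 c2@7, authorship 1.....2.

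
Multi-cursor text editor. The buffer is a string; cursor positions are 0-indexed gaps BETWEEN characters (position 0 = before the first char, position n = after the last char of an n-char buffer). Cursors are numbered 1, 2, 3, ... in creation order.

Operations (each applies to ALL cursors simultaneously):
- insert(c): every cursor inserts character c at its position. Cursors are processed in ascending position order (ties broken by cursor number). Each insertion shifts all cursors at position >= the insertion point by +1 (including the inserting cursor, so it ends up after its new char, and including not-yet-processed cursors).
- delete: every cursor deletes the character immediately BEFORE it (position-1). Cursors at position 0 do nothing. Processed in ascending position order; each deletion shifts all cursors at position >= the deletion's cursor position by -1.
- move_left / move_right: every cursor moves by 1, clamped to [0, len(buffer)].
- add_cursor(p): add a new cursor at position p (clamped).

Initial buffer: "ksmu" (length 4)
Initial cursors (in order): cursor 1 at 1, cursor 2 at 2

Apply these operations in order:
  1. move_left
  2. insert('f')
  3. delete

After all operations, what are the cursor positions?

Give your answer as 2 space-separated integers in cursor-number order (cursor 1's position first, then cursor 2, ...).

After op 1 (move_left): buffer="ksmu" (len 4), cursors c1@0 c2@1, authorship ....
After op 2 (insert('f')): buffer="fkfsmu" (len 6), cursors c1@1 c2@3, authorship 1.2...
After op 3 (delete): buffer="ksmu" (len 4), cursors c1@0 c2@1, authorship ....

Answer: 0 1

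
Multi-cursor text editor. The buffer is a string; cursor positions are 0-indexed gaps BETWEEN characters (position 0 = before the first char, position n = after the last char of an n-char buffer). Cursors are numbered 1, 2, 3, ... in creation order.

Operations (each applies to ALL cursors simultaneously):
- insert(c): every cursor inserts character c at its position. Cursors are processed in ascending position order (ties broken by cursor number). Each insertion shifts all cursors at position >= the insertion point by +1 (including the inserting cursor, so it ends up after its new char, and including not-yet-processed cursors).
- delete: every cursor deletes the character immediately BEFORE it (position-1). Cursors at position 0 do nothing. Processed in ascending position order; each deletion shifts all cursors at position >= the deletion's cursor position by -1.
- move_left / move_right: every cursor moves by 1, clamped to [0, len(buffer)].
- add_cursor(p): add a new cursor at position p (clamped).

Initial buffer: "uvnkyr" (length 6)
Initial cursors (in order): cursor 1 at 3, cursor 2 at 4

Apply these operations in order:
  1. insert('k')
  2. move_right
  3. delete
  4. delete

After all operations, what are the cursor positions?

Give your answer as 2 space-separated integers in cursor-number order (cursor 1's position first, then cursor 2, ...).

Answer: 3 3

Derivation:
After op 1 (insert('k')): buffer="uvnkkkyr" (len 8), cursors c1@4 c2@6, authorship ...1.2..
After op 2 (move_right): buffer="uvnkkkyr" (len 8), cursors c1@5 c2@7, authorship ...1.2..
After op 3 (delete): buffer="uvnkkr" (len 6), cursors c1@4 c2@5, authorship ...12.
After op 4 (delete): buffer="uvnr" (len 4), cursors c1@3 c2@3, authorship ....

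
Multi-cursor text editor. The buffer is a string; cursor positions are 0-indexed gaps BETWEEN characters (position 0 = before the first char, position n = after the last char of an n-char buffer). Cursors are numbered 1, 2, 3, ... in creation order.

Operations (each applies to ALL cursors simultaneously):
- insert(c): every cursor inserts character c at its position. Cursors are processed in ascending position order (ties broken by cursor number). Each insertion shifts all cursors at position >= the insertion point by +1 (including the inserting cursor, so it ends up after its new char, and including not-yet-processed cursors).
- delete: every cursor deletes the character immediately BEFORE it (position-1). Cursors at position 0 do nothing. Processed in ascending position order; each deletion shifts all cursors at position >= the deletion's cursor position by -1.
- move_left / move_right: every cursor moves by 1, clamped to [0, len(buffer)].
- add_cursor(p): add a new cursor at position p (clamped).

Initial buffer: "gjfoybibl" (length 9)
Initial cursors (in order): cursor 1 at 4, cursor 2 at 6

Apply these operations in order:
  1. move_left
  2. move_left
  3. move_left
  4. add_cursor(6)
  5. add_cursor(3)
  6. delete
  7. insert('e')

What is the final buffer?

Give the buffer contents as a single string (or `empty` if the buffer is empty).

After op 1 (move_left): buffer="gjfoybibl" (len 9), cursors c1@3 c2@5, authorship .........
After op 2 (move_left): buffer="gjfoybibl" (len 9), cursors c1@2 c2@4, authorship .........
After op 3 (move_left): buffer="gjfoybibl" (len 9), cursors c1@1 c2@3, authorship .........
After op 4 (add_cursor(6)): buffer="gjfoybibl" (len 9), cursors c1@1 c2@3 c3@6, authorship .........
After op 5 (add_cursor(3)): buffer="gjfoybibl" (len 9), cursors c1@1 c2@3 c4@3 c3@6, authorship .........
After op 6 (delete): buffer="oyibl" (len 5), cursors c1@0 c2@0 c4@0 c3@2, authorship .....
After op 7 (insert('e')): buffer="eeeoyeibl" (len 9), cursors c1@3 c2@3 c4@3 c3@6, authorship 124..3...

Answer: eeeoyeibl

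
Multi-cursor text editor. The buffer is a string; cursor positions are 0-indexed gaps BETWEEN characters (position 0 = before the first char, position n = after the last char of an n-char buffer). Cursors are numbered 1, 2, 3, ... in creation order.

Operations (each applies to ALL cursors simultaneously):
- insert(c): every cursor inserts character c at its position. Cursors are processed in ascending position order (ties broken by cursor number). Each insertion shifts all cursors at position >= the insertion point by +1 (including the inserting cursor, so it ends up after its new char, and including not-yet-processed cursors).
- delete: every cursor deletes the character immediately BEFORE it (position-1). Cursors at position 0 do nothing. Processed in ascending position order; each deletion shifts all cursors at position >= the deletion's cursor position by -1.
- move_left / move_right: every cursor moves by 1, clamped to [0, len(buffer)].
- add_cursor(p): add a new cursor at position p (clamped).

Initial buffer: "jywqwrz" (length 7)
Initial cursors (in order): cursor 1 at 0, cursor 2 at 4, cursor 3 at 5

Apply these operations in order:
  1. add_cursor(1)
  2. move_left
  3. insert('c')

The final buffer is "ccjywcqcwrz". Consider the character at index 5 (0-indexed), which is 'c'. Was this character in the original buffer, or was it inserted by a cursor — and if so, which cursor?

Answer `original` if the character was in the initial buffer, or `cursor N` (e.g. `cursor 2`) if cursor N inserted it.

After op 1 (add_cursor(1)): buffer="jywqwrz" (len 7), cursors c1@0 c4@1 c2@4 c3@5, authorship .......
After op 2 (move_left): buffer="jywqwrz" (len 7), cursors c1@0 c4@0 c2@3 c3@4, authorship .......
After op 3 (insert('c')): buffer="ccjywcqcwrz" (len 11), cursors c1@2 c4@2 c2@6 c3@8, authorship 14...2.3...
Authorship (.=original, N=cursor N): 1 4 . . . 2 . 3 . . .
Index 5: author = 2

Answer: cursor 2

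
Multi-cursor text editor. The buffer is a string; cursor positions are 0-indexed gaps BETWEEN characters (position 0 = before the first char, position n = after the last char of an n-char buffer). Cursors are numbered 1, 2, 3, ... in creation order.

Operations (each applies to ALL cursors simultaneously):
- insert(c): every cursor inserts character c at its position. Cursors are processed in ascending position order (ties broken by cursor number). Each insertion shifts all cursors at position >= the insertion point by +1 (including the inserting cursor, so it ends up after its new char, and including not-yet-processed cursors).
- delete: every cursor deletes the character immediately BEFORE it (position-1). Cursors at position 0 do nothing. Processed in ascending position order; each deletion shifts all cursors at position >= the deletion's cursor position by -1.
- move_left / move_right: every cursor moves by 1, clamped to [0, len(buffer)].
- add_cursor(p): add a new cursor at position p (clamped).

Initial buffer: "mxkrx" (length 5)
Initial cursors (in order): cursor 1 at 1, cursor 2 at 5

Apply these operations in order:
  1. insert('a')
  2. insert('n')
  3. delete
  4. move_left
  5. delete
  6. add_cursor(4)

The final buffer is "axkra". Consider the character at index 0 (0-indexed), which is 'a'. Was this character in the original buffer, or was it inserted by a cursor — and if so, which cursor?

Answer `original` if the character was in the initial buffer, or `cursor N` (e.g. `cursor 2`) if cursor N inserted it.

Answer: cursor 1

Derivation:
After op 1 (insert('a')): buffer="maxkrxa" (len 7), cursors c1@2 c2@7, authorship .1....2
After op 2 (insert('n')): buffer="manxkrxan" (len 9), cursors c1@3 c2@9, authorship .11....22
After op 3 (delete): buffer="maxkrxa" (len 7), cursors c1@2 c2@7, authorship .1....2
After op 4 (move_left): buffer="maxkrxa" (len 7), cursors c1@1 c2@6, authorship .1....2
After op 5 (delete): buffer="axkra" (len 5), cursors c1@0 c2@4, authorship 1...2
After op 6 (add_cursor(4)): buffer="axkra" (len 5), cursors c1@0 c2@4 c3@4, authorship 1...2
Authorship (.=original, N=cursor N): 1 . . . 2
Index 0: author = 1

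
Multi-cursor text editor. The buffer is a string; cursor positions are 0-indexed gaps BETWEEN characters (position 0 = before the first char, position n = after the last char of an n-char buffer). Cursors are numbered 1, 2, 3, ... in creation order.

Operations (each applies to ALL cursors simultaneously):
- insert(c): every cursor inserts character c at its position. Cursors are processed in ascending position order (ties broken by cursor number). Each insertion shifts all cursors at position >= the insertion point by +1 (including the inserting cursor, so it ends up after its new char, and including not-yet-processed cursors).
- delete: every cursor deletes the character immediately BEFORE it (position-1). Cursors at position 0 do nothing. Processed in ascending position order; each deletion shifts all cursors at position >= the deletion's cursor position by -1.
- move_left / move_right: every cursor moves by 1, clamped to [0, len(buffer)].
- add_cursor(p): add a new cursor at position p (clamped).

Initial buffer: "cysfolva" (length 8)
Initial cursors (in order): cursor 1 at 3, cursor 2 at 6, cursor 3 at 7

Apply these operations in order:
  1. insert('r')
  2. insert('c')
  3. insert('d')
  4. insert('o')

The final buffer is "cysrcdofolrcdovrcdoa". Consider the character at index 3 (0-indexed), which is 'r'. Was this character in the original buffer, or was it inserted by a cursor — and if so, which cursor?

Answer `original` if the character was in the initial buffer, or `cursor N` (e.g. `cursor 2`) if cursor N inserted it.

Answer: cursor 1

Derivation:
After op 1 (insert('r')): buffer="cysrfolrvra" (len 11), cursors c1@4 c2@8 c3@10, authorship ...1...2.3.
After op 2 (insert('c')): buffer="cysrcfolrcvrca" (len 14), cursors c1@5 c2@10 c3@13, authorship ...11...22.33.
After op 3 (insert('d')): buffer="cysrcdfolrcdvrcda" (len 17), cursors c1@6 c2@12 c3@16, authorship ...111...222.333.
After op 4 (insert('o')): buffer="cysrcdofolrcdovrcdoa" (len 20), cursors c1@7 c2@14 c3@19, authorship ...1111...2222.3333.
Authorship (.=original, N=cursor N): . . . 1 1 1 1 . . . 2 2 2 2 . 3 3 3 3 .
Index 3: author = 1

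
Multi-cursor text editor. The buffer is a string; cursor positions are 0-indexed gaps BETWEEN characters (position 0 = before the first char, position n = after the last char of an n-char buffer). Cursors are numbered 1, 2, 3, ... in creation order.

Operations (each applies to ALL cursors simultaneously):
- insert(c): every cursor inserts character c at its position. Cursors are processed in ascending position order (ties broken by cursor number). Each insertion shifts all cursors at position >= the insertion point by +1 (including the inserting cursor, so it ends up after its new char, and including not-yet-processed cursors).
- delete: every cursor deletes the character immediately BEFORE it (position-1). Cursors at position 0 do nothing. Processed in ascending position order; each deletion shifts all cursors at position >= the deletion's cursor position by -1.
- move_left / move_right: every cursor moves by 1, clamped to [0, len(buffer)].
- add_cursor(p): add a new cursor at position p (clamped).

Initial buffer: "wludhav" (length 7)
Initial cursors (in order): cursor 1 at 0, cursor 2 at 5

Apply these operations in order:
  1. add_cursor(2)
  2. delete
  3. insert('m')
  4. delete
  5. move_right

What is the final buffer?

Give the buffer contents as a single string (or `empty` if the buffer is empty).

After op 1 (add_cursor(2)): buffer="wludhav" (len 7), cursors c1@0 c3@2 c2@5, authorship .......
After op 2 (delete): buffer="wudav" (len 5), cursors c1@0 c3@1 c2@3, authorship .....
After op 3 (insert('m')): buffer="mwmudmav" (len 8), cursors c1@1 c3@3 c2@6, authorship 1.3..2..
After op 4 (delete): buffer="wudav" (len 5), cursors c1@0 c3@1 c2@3, authorship .....
After op 5 (move_right): buffer="wudav" (len 5), cursors c1@1 c3@2 c2@4, authorship .....

Answer: wudav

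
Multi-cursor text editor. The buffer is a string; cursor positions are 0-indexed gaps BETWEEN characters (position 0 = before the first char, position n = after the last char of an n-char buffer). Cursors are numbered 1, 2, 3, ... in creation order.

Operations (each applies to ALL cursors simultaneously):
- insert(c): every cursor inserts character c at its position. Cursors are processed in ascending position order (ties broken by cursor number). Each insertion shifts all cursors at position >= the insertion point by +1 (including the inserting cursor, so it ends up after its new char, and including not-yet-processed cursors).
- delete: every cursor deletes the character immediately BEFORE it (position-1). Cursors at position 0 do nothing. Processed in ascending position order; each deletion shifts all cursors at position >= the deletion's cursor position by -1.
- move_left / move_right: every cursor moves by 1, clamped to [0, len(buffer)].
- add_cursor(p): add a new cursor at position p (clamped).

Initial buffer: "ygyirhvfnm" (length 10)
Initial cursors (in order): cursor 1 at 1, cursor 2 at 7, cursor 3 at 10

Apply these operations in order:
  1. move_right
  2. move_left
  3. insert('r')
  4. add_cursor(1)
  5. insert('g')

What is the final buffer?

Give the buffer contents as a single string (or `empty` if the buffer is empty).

After op 1 (move_right): buffer="ygyirhvfnm" (len 10), cursors c1@2 c2@8 c3@10, authorship ..........
After op 2 (move_left): buffer="ygyirhvfnm" (len 10), cursors c1@1 c2@7 c3@9, authorship ..........
After op 3 (insert('r')): buffer="yrgyirhvrfnrm" (len 13), cursors c1@2 c2@9 c3@12, authorship .1......2..3.
After op 4 (add_cursor(1)): buffer="yrgyirhvrfnrm" (len 13), cursors c4@1 c1@2 c2@9 c3@12, authorship .1......2..3.
After op 5 (insert('g')): buffer="ygrggyirhvrgfnrgm" (len 17), cursors c4@2 c1@4 c2@12 c3@16, authorship .411......22..33.

Answer: ygrggyirhvrgfnrgm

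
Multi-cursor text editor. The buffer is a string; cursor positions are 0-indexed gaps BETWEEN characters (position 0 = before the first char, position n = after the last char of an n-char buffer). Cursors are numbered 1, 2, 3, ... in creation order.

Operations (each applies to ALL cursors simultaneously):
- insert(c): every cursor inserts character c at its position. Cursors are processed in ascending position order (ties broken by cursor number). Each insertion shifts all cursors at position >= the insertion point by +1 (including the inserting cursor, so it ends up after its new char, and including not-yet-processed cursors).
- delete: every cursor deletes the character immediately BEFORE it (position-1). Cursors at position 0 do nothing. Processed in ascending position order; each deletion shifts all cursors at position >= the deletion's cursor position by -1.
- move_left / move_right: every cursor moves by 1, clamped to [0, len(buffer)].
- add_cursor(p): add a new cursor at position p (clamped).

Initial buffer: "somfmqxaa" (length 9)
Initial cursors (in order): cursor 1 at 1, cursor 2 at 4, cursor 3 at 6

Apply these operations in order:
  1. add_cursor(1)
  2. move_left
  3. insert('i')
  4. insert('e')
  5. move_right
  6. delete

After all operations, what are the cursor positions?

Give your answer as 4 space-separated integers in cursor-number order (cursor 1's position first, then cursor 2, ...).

Answer: 3 7 10 3

Derivation:
After op 1 (add_cursor(1)): buffer="somfmqxaa" (len 9), cursors c1@1 c4@1 c2@4 c3@6, authorship .........
After op 2 (move_left): buffer="somfmqxaa" (len 9), cursors c1@0 c4@0 c2@3 c3@5, authorship .........
After op 3 (insert('i')): buffer="iisomifmiqxaa" (len 13), cursors c1@2 c4@2 c2@6 c3@9, authorship 14...2..3....
After op 4 (insert('e')): buffer="iieesomiefmieqxaa" (len 17), cursors c1@4 c4@4 c2@9 c3@13, authorship 1414...22..33....
After op 5 (move_right): buffer="iieesomiefmieqxaa" (len 17), cursors c1@5 c4@5 c2@10 c3@14, authorship 1414...22..33....
After op 6 (delete): buffer="iieomiemiexaa" (len 13), cursors c1@3 c4@3 c2@7 c3@10, authorship 141..22.33...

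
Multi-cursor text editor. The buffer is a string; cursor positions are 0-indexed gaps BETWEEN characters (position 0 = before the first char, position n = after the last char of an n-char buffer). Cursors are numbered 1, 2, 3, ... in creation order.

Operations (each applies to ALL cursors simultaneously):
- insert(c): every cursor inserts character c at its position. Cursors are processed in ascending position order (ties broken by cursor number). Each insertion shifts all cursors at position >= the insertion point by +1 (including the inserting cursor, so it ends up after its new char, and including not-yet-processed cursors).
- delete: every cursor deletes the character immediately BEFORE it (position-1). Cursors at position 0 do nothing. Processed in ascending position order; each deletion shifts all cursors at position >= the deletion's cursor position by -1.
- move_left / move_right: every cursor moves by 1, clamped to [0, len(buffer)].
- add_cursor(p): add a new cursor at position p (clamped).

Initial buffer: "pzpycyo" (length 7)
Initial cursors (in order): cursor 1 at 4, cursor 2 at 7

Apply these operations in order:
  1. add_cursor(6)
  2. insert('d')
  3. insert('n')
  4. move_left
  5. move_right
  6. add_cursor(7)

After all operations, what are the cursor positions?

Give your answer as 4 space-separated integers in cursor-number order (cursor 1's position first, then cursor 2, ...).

Answer: 6 13 10 7

Derivation:
After op 1 (add_cursor(6)): buffer="pzpycyo" (len 7), cursors c1@4 c3@6 c2@7, authorship .......
After op 2 (insert('d')): buffer="pzpydcydod" (len 10), cursors c1@5 c3@8 c2@10, authorship ....1..3.2
After op 3 (insert('n')): buffer="pzpydncydnodn" (len 13), cursors c1@6 c3@10 c2@13, authorship ....11..33.22
After op 4 (move_left): buffer="pzpydncydnodn" (len 13), cursors c1@5 c3@9 c2@12, authorship ....11..33.22
After op 5 (move_right): buffer="pzpydncydnodn" (len 13), cursors c1@6 c3@10 c2@13, authorship ....11..33.22
After op 6 (add_cursor(7)): buffer="pzpydncydnodn" (len 13), cursors c1@6 c4@7 c3@10 c2@13, authorship ....11..33.22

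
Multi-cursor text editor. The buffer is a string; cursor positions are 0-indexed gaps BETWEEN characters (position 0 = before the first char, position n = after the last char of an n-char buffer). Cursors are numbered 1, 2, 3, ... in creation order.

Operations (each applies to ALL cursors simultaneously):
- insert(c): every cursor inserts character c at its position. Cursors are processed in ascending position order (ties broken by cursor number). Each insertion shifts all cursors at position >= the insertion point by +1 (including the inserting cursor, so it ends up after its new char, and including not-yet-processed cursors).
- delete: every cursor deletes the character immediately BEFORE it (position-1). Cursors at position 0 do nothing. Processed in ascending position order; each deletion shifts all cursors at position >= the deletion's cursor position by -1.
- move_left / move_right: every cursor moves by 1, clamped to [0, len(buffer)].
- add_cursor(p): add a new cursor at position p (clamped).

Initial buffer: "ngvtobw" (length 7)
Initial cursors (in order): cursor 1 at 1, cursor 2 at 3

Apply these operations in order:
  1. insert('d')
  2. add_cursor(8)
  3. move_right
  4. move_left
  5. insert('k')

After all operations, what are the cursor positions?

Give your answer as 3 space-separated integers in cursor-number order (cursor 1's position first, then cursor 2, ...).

Answer: 3 7 11

Derivation:
After op 1 (insert('d')): buffer="ndgvdtobw" (len 9), cursors c1@2 c2@5, authorship .1..2....
After op 2 (add_cursor(8)): buffer="ndgvdtobw" (len 9), cursors c1@2 c2@5 c3@8, authorship .1..2....
After op 3 (move_right): buffer="ndgvdtobw" (len 9), cursors c1@3 c2@6 c3@9, authorship .1..2....
After op 4 (move_left): buffer="ndgvdtobw" (len 9), cursors c1@2 c2@5 c3@8, authorship .1..2....
After op 5 (insert('k')): buffer="ndkgvdktobkw" (len 12), cursors c1@3 c2@7 c3@11, authorship .11..22...3.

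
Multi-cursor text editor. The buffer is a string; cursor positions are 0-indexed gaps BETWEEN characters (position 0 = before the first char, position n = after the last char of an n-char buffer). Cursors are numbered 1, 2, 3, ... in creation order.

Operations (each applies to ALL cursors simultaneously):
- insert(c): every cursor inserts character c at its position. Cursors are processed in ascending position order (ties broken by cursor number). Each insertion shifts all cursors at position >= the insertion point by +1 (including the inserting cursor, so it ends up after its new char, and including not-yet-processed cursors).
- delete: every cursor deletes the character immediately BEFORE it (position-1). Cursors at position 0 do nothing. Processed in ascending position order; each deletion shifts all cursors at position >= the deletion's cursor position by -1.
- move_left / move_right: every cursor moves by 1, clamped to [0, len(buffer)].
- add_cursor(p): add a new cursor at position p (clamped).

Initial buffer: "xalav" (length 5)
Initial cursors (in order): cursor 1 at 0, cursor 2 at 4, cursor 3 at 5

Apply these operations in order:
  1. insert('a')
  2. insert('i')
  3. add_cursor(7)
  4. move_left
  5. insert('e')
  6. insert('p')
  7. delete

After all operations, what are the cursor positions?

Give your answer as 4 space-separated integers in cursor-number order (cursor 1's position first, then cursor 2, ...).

After op 1 (insert('a')): buffer="axalaava" (len 8), cursors c1@1 c2@6 c3@8, authorship 1....2.3
After op 2 (insert('i')): buffer="aixalaaivai" (len 11), cursors c1@2 c2@8 c3@11, authorship 11....22.33
After op 3 (add_cursor(7)): buffer="aixalaaivai" (len 11), cursors c1@2 c4@7 c2@8 c3@11, authorship 11....22.33
After op 4 (move_left): buffer="aixalaaivai" (len 11), cursors c1@1 c4@6 c2@7 c3@10, authorship 11....22.33
After op 5 (insert('e')): buffer="aeixalaeaeivaei" (len 15), cursors c1@2 c4@8 c2@10 c3@14, authorship 111....4222.333
After op 6 (insert('p')): buffer="aepixalaepaepivaepi" (len 19), cursors c1@3 c4@10 c2@13 c3@18, authorship 1111....442222.3333
After op 7 (delete): buffer="aeixalaeaeivaei" (len 15), cursors c1@2 c4@8 c2@10 c3@14, authorship 111....4222.333

Answer: 2 10 14 8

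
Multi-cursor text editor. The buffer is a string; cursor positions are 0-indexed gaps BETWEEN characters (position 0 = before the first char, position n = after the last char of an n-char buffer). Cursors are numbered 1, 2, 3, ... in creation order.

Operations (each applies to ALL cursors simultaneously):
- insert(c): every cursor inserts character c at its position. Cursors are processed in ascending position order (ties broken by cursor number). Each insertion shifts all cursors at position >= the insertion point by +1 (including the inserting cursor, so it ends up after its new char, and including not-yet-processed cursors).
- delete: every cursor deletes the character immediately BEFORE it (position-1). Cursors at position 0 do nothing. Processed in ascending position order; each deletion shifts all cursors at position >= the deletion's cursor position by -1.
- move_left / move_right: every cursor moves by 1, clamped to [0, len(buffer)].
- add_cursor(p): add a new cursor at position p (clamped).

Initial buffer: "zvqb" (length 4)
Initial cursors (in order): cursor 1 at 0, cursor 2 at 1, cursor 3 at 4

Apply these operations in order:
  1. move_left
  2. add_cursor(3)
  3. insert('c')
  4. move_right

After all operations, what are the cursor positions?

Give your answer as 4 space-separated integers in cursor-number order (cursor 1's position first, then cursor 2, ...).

After op 1 (move_left): buffer="zvqb" (len 4), cursors c1@0 c2@0 c3@3, authorship ....
After op 2 (add_cursor(3)): buffer="zvqb" (len 4), cursors c1@0 c2@0 c3@3 c4@3, authorship ....
After op 3 (insert('c')): buffer="cczvqccb" (len 8), cursors c1@2 c2@2 c3@7 c4@7, authorship 12...34.
After op 4 (move_right): buffer="cczvqccb" (len 8), cursors c1@3 c2@3 c3@8 c4@8, authorship 12...34.

Answer: 3 3 8 8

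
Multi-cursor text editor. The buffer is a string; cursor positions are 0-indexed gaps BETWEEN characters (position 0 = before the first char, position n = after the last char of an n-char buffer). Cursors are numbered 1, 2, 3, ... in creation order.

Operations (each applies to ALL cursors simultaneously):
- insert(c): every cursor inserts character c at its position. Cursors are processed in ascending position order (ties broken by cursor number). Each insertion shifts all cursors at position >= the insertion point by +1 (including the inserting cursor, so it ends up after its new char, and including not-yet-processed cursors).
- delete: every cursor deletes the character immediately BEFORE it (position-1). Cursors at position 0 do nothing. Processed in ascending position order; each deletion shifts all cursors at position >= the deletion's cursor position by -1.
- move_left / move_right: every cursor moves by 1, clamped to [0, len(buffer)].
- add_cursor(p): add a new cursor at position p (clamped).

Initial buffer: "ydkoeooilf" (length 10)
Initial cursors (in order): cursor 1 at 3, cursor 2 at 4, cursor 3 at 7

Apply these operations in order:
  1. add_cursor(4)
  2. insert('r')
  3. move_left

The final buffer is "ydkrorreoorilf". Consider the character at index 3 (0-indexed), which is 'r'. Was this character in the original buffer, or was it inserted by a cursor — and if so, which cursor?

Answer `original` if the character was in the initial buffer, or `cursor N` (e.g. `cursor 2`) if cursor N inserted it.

After op 1 (add_cursor(4)): buffer="ydkoeooilf" (len 10), cursors c1@3 c2@4 c4@4 c3@7, authorship ..........
After op 2 (insert('r')): buffer="ydkrorreoorilf" (len 14), cursors c1@4 c2@7 c4@7 c3@11, authorship ...1.24...3...
After op 3 (move_left): buffer="ydkrorreoorilf" (len 14), cursors c1@3 c2@6 c4@6 c3@10, authorship ...1.24...3...
Authorship (.=original, N=cursor N): . . . 1 . 2 4 . . . 3 . . .
Index 3: author = 1

Answer: cursor 1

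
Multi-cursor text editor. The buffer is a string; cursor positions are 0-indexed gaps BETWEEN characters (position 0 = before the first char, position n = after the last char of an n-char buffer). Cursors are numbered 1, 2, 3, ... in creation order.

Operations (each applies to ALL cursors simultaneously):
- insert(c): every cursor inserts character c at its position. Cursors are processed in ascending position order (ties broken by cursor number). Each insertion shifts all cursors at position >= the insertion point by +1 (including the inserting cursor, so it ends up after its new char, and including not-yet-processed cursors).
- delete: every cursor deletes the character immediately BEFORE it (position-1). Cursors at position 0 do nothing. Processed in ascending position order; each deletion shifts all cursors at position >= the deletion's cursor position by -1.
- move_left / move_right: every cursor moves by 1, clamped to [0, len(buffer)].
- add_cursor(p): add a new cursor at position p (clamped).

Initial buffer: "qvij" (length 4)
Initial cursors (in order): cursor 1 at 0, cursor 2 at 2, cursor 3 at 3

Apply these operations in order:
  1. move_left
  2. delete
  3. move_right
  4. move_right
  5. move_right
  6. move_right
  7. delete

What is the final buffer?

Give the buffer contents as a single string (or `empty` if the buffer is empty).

After op 1 (move_left): buffer="qvij" (len 4), cursors c1@0 c2@1 c3@2, authorship ....
After op 2 (delete): buffer="ij" (len 2), cursors c1@0 c2@0 c3@0, authorship ..
After op 3 (move_right): buffer="ij" (len 2), cursors c1@1 c2@1 c3@1, authorship ..
After op 4 (move_right): buffer="ij" (len 2), cursors c1@2 c2@2 c3@2, authorship ..
After op 5 (move_right): buffer="ij" (len 2), cursors c1@2 c2@2 c3@2, authorship ..
After op 6 (move_right): buffer="ij" (len 2), cursors c1@2 c2@2 c3@2, authorship ..
After op 7 (delete): buffer="" (len 0), cursors c1@0 c2@0 c3@0, authorship 

Answer: empty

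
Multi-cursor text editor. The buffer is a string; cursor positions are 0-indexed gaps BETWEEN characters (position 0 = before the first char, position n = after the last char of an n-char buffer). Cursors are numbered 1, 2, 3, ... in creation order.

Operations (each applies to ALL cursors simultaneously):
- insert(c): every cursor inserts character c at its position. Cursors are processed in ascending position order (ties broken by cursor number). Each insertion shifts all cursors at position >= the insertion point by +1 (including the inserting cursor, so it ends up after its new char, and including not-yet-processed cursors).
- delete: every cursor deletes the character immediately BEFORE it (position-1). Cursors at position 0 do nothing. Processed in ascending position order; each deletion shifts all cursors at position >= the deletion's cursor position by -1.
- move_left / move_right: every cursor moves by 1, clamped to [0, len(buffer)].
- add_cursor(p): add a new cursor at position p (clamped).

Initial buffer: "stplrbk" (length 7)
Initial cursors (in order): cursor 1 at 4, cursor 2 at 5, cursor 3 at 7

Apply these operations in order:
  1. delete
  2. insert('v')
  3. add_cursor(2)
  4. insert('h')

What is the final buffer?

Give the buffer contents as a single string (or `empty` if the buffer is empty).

Answer: sthpvvhhbvh

Derivation:
After op 1 (delete): buffer="stpb" (len 4), cursors c1@3 c2@3 c3@4, authorship ....
After op 2 (insert('v')): buffer="stpvvbv" (len 7), cursors c1@5 c2@5 c3@7, authorship ...12.3
After op 3 (add_cursor(2)): buffer="stpvvbv" (len 7), cursors c4@2 c1@5 c2@5 c3@7, authorship ...12.3
After op 4 (insert('h')): buffer="sthpvvhhbvh" (len 11), cursors c4@3 c1@8 c2@8 c3@11, authorship ..4.1212.33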